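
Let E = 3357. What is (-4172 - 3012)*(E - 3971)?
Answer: 4410976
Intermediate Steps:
(-4172 - 3012)*(E - 3971) = (-4172 - 3012)*(3357 - 3971) = -7184*(-614) = 4410976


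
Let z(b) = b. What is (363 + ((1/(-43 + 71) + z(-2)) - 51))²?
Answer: 75359761/784 ≈ 96122.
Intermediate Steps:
(363 + ((1/(-43 + 71) + z(-2)) - 51))² = (363 + ((1/(-43 + 71) - 2) - 51))² = (363 + ((1/28 - 2) - 51))² = (363 + (-55/28 - 51))² = (363 - 1483/28)² = (8681/28)² = 75359761/784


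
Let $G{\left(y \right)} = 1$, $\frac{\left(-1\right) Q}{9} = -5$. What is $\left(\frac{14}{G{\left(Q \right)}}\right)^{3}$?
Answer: $2744$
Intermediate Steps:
$Q = 45$ ($Q = \left(-9\right) \left(-5\right) = 45$)
$\left(\frac{14}{G{\left(Q \right)}}\right)^{3} = \left(\frac{14}{1}\right)^{3} = \left(14 \cdot 1\right)^{3} = 14^{3} = 2744$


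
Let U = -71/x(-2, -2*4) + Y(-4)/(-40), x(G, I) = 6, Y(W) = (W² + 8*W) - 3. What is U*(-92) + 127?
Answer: 35159/30 ≈ 1172.0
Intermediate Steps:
Y(W) = -3 + W² + 8*W
U = -1363/120 (U = -71/6 + (-3 + (-4)² + 8*(-4))/(-40) = -71*⅙ + (-3 + 16 - 32)*(-1/40) = -71/6 - 19*(-1/40) = -71/6 + 19/40 = -1363/120 ≈ -11.358)
U*(-92) + 127 = -1363/120*(-92) + 127 = 31349/30 + 127 = 35159/30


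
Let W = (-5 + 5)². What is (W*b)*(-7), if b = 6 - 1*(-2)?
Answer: 0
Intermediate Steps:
b = 8 (b = 6 + 2 = 8)
W = 0 (W = 0² = 0)
(W*b)*(-7) = (0*8)*(-7) = 0*(-7) = 0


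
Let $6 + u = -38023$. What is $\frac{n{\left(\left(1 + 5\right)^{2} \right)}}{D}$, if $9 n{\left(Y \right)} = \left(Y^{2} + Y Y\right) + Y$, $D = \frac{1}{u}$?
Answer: $-11104468$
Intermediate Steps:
$u = -38029$ ($u = -6 - 38023 = -38029$)
$D = - \frac{1}{38029}$ ($D = \frac{1}{-38029} = - \frac{1}{38029} \approx -2.6296 \cdot 10^{-5}$)
$n{\left(Y \right)} = \frac{Y}{9} + \frac{2 Y^{2}}{9}$ ($n{\left(Y \right)} = \frac{\left(Y^{2} + Y Y\right) + Y}{9} = \frac{\left(Y^{2} + Y^{2}\right) + Y}{9} = \frac{2 Y^{2} + Y}{9} = \frac{Y + 2 Y^{2}}{9} = \frac{Y}{9} + \frac{2 Y^{2}}{9}$)
$\frac{n{\left(\left(1 + 5\right)^{2} \right)}}{D} = \frac{\frac{1}{9} \left(1 + 5\right)^{2} \left(1 + 2 \left(1 + 5\right)^{2}\right)}{- \frac{1}{38029}} = \frac{6^{2} \left(1 + 2 \cdot 6^{2}\right)}{9} \left(-38029\right) = \frac{1}{9} \cdot 36 \left(1 + 2 \cdot 36\right) \left(-38029\right) = \frac{1}{9} \cdot 36 \left(1 + 72\right) \left(-38029\right) = \frac{1}{9} \cdot 36 \cdot 73 \left(-38029\right) = 292 \left(-38029\right) = -11104468$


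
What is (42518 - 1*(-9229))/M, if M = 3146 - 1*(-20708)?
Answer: 51747/23854 ≈ 2.1693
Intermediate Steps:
M = 23854 (M = 3146 + 20708 = 23854)
(42518 - 1*(-9229))/M = (42518 - 1*(-9229))/23854 = (42518 + 9229)*(1/23854) = 51747*(1/23854) = 51747/23854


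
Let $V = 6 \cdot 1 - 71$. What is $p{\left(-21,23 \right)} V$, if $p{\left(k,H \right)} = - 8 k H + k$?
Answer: $-249795$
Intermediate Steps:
$p{\left(k,H \right)} = k - 8 H k$ ($p{\left(k,H \right)} = - 8 H k + k = k - 8 H k$)
$V = -65$ ($V = 6 - 71 = -65$)
$p{\left(-21,23 \right)} V = - 21 \left(1 - 184\right) \left(-65\right) = \left(-21\right) \left(-183\right) \left(-65\right) = 3843 \left(-65\right) = -249795$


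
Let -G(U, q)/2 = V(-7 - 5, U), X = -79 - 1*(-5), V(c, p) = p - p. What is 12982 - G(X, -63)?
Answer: 12982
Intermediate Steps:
V(c, p) = 0
X = -74 (X = -79 + 5 = -74)
G(U, q) = 0 (G(U, q) = -2*0 = 0)
12982 - G(X, -63) = 12982 - 1*0 = 12982 + 0 = 12982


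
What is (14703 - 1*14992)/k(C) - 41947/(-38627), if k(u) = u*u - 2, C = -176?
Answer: 75770775/70378394 ≈ 1.0766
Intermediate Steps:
k(u) = -2 + u² (k(u) = u² - 2 = -2 + u²)
(14703 - 1*14992)/k(C) - 41947/(-38627) = (14703 - 1*14992)/(-2 + (-176)²) - 41947/(-38627) = (14703 - 14992)/(-2 + 30976) - 41947*(-1/38627) = -289/30974 + 41947/38627 = -289*1/30974 + 41947/38627 = -17/1822 + 41947/38627 = 75770775/70378394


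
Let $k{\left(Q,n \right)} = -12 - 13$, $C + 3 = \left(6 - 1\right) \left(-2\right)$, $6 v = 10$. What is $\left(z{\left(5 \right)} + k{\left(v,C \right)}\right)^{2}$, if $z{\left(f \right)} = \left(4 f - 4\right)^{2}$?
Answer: $53361$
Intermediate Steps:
$z{\left(f \right)} = \left(-4 + 4 f\right)^{2}$
$v = \frac{5}{3}$ ($v = \frac{1}{6} \cdot 10 = \frac{5}{3} \approx 1.6667$)
$C = -13$ ($C = -3 + \left(6 - 1\right) \left(-2\right) = -3 + 5 \left(-2\right) = -3 - 10 = -13$)
$k{\left(Q,n \right)} = -25$
$\left(z{\left(5 \right)} + k{\left(v,C \right)}\right)^{2} = \left(16 \left(-1 + 5\right)^{2} - 25\right)^{2} = \left(16 \cdot 4^{2} - 25\right)^{2} = \left(16 \cdot 16 - 25\right)^{2} = \left(256 - 25\right)^{2} = 231^{2} = 53361$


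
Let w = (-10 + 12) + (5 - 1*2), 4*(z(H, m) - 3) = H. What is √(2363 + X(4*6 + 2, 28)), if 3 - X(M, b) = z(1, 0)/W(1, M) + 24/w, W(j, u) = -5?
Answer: √236185/10 ≈ 48.599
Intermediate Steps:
z(H, m) = 3 + H/4
w = 5 (w = 2 + (5 - 2) = 2 + 3 = 5)
X(M, b) = -23/20 (X(M, b) = 3 - ((3 + (¼)*1)/(-5) + 24/5) = 3 - ((3 + ¼)*(-⅕) + 24*(⅕)) = 3 - ((13/4)*(-⅕) + 24/5) = 3 - (-13/20 + 24/5) = 3 - 1*83/20 = 3 - 83/20 = -23/20)
√(2363 + X(4*6 + 2, 28)) = √(2363 - 23/20) = √(47237/20) = √236185/10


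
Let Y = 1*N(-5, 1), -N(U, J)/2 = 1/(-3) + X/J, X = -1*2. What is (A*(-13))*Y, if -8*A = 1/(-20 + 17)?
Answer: -91/36 ≈ -2.5278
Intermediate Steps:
X = -2
N(U, J) = ⅔ + 4/J (N(U, J) = -2*(1/(-3) - 2/J) = -2*(1*(-⅓) - 2/J) = -2*(-⅓ - 2/J) = ⅔ + 4/J)
A = 1/24 (A = -1/(8*(-20 + 17)) = -⅛/(-3) = -⅛*(-⅓) = 1/24 ≈ 0.041667)
Y = 14/3 (Y = 1*(⅔ + 4/1) = 1*(⅔ + 4*1) = 1*(⅔ + 4) = 1*(14/3) = 14/3 ≈ 4.6667)
(A*(-13))*Y = ((1/24)*(-13))*(14/3) = -13/24*14/3 = -91/36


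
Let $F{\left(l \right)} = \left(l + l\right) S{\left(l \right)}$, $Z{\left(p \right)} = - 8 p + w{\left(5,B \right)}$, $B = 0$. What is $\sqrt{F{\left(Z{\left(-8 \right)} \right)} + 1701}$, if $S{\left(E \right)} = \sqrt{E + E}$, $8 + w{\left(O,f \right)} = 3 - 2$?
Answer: $\sqrt{1701 + 114 \sqrt{114}} \approx 54.02$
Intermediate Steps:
$w{\left(O,f \right)} = -7$ ($w{\left(O,f \right)} = -8 + \left(3 - 2\right) = -8 + 1 = -7$)
$Z{\left(p \right)} = -7 - 8 p$ ($Z{\left(p \right)} = - 8 p - 7 = -7 - 8 p$)
$S{\left(E \right)} = \sqrt{2} \sqrt{E}$ ($S{\left(E \right)} = \sqrt{2 E} = \sqrt{2} \sqrt{E}$)
$F{\left(l \right)} = 2 \sqrt{2} l^{\frac{3}{2}}$ ($F{\left(l \right)} = \left(l + l\right) \sqrt{2} \sqrt{l} = 2 l \sqrt{2} \sqrt{l} = 2 \sqrt{2} l^{\frac{3}{2}}$)
$\sqrt{F{\left(Z{\left(-8 \right)} \right)} + 1701} = \sqrt{2 \sqrt{2} \left(-7 - -64\right)^{\frac{3}{2}} + 1701} = \sqrt{2 \sqrt{2} \left(-7 + 64\right)^{\frac{3}{2}} + 1701} = \sqrt{2 \sqrt{2} \cdot 57^{\frac{3}{2}} + 1701} = \sqrt{2 \sqrt{2} \cdot 57 \sqrt{57} + 1701} = \sqrt{114 \sqrt{114} + 1701} = \sqrt{1701 + 114 \sqrt{114}}$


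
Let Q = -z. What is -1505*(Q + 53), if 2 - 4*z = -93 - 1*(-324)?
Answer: -663705/4 ≈ -1.6593e+5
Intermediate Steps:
z = -229/4 (z = ½ - (-93 - 1*(-324))/4 = ½ - (-93 + 324)/4 = ½ - ¼*231 = ½ - 231/4 = -229/4 ≈ -57.250)
Q = 229/4 (Q = -1*(-229/4) = 229/4 ≈ 57.250)
-1505*(Q + 53) = -1505*(229/4 + 53) = -1505*441/4 = -663705/4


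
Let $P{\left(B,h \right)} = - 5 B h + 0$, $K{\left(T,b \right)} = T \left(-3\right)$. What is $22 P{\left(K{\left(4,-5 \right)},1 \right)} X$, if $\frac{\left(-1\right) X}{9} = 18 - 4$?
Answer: $-166320$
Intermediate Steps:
$K{\left(T,b \right)} = - 3 T$
$X = -126$ ($X = - 9 \left(18 - 4\right) = \left(-9\right) 14 = -126$)
$P{\left(B,h \right)} = - 5 B h$ ($P{\left(B,h \right)} = - 5 B h + 0 = - 5 B h$)
$22 P{\left(K{\left(4,-5 \right)},1 \right)} X = 22 \left(\left(-5\right) \left(\left(-3\right) 4\right) 1\right) \left(-126\right) = 22 \left(\left(-5\right) \left(-12\right) 1\right) \left(-126\right) = 22 \cdot 60 \left(-126\right) = 1320 \left(-126\right) = -166320$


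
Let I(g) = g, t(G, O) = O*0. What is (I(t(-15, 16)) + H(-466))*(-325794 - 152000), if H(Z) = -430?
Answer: 205451420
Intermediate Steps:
t(G, O) = 0
(I(t(-15, 16)) + H(-466))*(-325794 - 152000) = (0 - 430)*(-325794 - 152000) = -430*(-477794) = 205451420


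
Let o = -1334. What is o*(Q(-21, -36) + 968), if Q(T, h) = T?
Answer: -1263298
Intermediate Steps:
o*(Q(-21, -36) + 968) = -1334*(-21 + 968) = -1334*947 = -1263298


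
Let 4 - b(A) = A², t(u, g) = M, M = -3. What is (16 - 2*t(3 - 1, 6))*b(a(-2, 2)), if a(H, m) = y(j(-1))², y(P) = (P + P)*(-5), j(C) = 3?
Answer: -17819912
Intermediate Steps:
y(P) = -10*P (y(P) = (2*P)*(-5) = -10*P)
t(u, g) = -3
a(H, m) = 900 (a(H, m) = (-10*3)² = (-30)² = 900)
b(A) = 4 - A²
(16 - 2*t(3 - 1, 6))*b(a(-2, 2)) = (16 - 2*(-3))*(4 - 1*900²) = (16 + 6)*(4 - 1*810000) = 22*(4 - 810000) = 22*(-809996) = -17819912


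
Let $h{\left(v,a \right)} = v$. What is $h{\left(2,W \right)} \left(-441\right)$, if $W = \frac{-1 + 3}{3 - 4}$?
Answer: $-882$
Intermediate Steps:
$W = -2$ ($W = \frac{2}{-1} = 2 \left(-1\right) = -2$)
$h{\left(2,W \right)} \left(-441\right) = 2 \left(-441\right) = -882$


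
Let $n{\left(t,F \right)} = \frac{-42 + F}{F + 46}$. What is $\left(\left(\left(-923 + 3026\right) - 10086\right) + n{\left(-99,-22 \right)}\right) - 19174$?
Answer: $- \frac{81479}{3} \approx -27160.0$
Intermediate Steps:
$n{\left(t,F \right)} = \frac{-42 + F}{46 + F}$
$\left(\left(\left(-923 + 3026\right) - 10086\right) + n{\left(-99,-22 \right)}\right) - 19174 = \left(\left(\left(-923 + 3026\right) - 10086\right) + \frac{-42 - 22}{46 - 22}\right) - 19174 = \left(\left(2103 - 10086\right) + \frac{1}{24} \left(-64\right)\right) - 19174 = \left(-7983 + \frac{1}{24} \left(-64\right)\right) - 19174 = \left(-7983 - \frac{8}{3}\right) - 19174 = - \frac{23957}{3} - 19174 = - \frac{81479}{3}$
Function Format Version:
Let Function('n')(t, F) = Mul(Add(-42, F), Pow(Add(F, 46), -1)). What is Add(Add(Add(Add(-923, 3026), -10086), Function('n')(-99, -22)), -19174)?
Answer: Rational(-81479, 3) ≈ -27160.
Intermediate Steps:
Function('n')(t, F) = Mul(Pow(Add(46, F), -1), Add(-42, F)) (Function('n')(t, F) = Mul(Add(-42, F), Pow(Add(46, F), -1)) = Mul(Pow(Add(46, F), -1), Add(-42, F)))
Add(Add(Add(Add(-923, 3026), -10086), Function('n')(-99, -22)), -19174) = Add(Add(Add(Add(-923, 3026), -10086), Mul(Pow(Add(46, -22), -1), Add(-42, -22))), -19174) = Add(Add(Add(2103, -10086), Mul(Pow(24, -1), -64)), -19174) = Add(Add(-7983, Mul(Rational(1, 24), -64)), -19174) = Add(Add(-7983, Rational(-8, 3)), -19174) = Add(Rational(-23957, 3), -19174) = Rational(-81479, 3)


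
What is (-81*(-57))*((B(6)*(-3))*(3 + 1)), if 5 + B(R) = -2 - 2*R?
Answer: 1052676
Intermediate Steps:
B(R) = -7 - 2*R (B(R) = -5 + (-2 - 2*R) = -7 - 2*R)
(-81*(-57))*((B(6)*(-3))*(3 + 1)) = (-81*(-57))*(((-7 - 2*6)*(-3))*(3 + 1)) = 4617*(((-7 - 12)*(-3))*4) = 4617*(-19*(-3)*4) = 4617*(57*4) = 4617*228 = 1052676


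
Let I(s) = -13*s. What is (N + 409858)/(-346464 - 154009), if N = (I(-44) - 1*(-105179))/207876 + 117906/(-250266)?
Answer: -3553762577119973/4339459166590428 ≈ -0.81894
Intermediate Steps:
N = 326008685/8670715836 (N = (-13*(-44) - 1*(-105179))/207876 + 117906/(-250266) = (572 + 105179)*(1/207876) + 117906*(-1/250266) = 105751*(1/207876) - 19651/41711 = 105751/207876 - 19651/41711 = 326008685/8670715836 ≈ 0.037599)
(N + 409858)/(-346464 - 154009) = (326008685/8670715836 + 409858)/(-346464 - 154009) = (3553762577119973/8670715836)/(-500473) = (3553762577119973/8670715836)*(-1/500473) = -3553762577119973/4339459166590428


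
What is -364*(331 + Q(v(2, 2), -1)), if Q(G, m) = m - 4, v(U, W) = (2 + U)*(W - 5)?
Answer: -118664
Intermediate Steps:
v(U, W) = (-5 + W)*(2 + U) (v(U, W) = (2 + U)*(-5 + W) = (-5 + W)*(2 + U))
Q(G, m) = -4 + m
-364*(331 + Q(v(2, 2), -1)) = -364*(331 + (-4 - 1)) = -364*(331 - 5) = -364*326 = -118664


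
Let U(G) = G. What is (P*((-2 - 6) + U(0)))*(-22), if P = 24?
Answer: 4224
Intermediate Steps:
(P*((-2 - 6) + U(0)))*(-22) = (24*((-2 - 6) + 0))*(-22) = (24*(-8 + 0))*(-22) = (24*(-8))*(-22) = -192*(-22) = 4224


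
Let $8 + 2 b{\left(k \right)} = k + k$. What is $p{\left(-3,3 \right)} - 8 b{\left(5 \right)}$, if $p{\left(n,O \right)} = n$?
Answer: $-11$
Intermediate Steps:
$b{\left(k \right)} = -4 + k$ ($b{\left(k \right)} = -4 + \frac{k + k}{2} = -4 + \frac{2 k}{2} = -4 + k$)
$p{\left(-3,3 \right)} - 8 b{\left(5 \right)} = -3 - 8 \left(-4 + 5\right) = -3 - 8 = -11$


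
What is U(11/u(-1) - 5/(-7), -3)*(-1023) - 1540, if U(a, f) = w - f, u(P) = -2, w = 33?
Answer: -38368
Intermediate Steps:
U(a, f) = 33 - f
U(11/u(-1) - 5/(-7), -3)*(-1023) - 1540 = (33 - 1*(-3))*(-1023) - 1540 = (33 + 3)*(-1023) - 1540 = 36*(-1023) - 1540 = -36828 - 1540 = -38368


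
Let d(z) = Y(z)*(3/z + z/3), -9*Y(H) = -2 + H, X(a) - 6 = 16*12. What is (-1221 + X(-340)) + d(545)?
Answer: -58780969/4905 ≈ -11984.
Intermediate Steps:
X(a) = 198 (X(a) = 6 + 16*12 = 6 + 192 = 198)
Y(H) = 2/9 - H/9 (Y(H) = -(-2 + H)/9 = 2/9 - H/9)
d(z) = (2/9 - z/9)*(3/z + z/3)
(-1221 + X(-340)) + d(545) = (-1221 + 198) - 1/27*(-2 + 545)*(9 + 545²)/545 = -1023 - 1/27*1/545*543*(9 + 297025) = -1023 - 1/27*1/545*543*297034 = -1023 - 53763154/4905 = -58780969/4905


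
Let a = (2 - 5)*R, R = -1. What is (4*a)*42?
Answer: 504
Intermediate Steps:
a = 3 (a = (2 - 5)*(-1) = -3*(-1) = 3)
(4*a)*42 = (4*3)*42 = 12*42 = 504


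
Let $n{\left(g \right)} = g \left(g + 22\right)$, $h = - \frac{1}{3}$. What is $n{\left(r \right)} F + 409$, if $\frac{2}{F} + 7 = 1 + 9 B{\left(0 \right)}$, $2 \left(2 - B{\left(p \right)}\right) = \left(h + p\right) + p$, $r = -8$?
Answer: $\frac{10595}{27} \approx 392.41$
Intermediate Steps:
$h = - \frac{1}{3}$ ($h = \left(-1\right) \frac{1}{3} = - \frac{1}{3} \approx -0.33333$)
$n{\left(g \right)} = g \left(22 + g\right)$
$B{\left(p \right)} = \frac{13}{6} - p$ ($B{\left(p \right)} = 2 - \frac{\left(- \frac{1}{3} + p\right) + p}{2} = 2 - \frac{- \frac{1}{3} + 2 p}{2} = 2 - \left(- \frac{1}{6} + p\right) = \frac{13}{6} - p$)
$F = \frac{4}{27}$ ($F = \frac{2}{-7 + \left(1 + 9 \left(\frac{13}{6} - 0\right)\right)} = \frac{2}{-7 + \left(1 + 9 \left(\frac{13}{6} + 0\right)\right)} = \frac{2}{-7 + \left(1 + 9 \cdot \frac{13}{6}\right)} = \frac{2}{-7 + \left(1 + \frac{39}{2}\right)} = \frac{2}{-7 + \frac{41}{2}} = \frac{2}{\frac{27}{2}} = 2 \cdot \frac{2}{27} = \frac{4}{27} \approx 0.14815$)
$n{\left(r \right)} F + 409 = - 8 \left(22 - 8\right) \frac{4}{27} + 409 = \left(-8\right) 14 \cdot \frac{4}{27} + 409 = \left(-112\right) \frac{4}{27} + 409 = - \frac{448}{27} + 409 = \frac{10595}{27}$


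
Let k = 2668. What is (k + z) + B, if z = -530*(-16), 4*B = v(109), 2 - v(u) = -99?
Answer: 44693/4 ≈ 11173.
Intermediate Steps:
v(u) = 101 (v(u) = 2 - 1*(-99) = 2 + 99 = 101)
B = 101/4 (B = (1/4)*101 = 101/4 ≈ 25.250)
z = 8480
(k + z) + B = (2668 + 8480) + 101/4 = 11148 + 101/4 = 44693/4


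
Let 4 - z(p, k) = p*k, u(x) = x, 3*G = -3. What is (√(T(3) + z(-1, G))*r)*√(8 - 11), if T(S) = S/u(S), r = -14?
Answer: -28*I*√3 ≈ -48.497*I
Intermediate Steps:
G = -1 (G = (⅓)*(-3) = -1)
T(S) = 1 (T(S) = S/S = 1)
z(p, k) = 4 - k*p (z(p, k) = 4 - p*k = 4 - k*p)
(√(T(3) + z(-1, G))*r)*√(8 - 11) = (√(1 + (4 - 1*(-1)*(-1)))*(-14))*√(8 - 11) = (√(1 + (4 - 1))*(-14))*√(-3) = (√(1 + 3)*(-14))*(I*√3) = (√4*(-14))*(I*√3) = (2*(-14))*(I*√3) = -28*I*√3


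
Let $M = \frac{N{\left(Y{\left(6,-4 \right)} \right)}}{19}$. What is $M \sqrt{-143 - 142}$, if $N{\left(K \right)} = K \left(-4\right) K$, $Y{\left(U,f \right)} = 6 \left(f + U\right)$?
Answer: $- \frac{576 i \sqrt{285}}{19} \approx - 511.79 i$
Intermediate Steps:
$Y{\left(U,f \right)} = 6 U + 6 f$ ($Y{\left(U,f \right)} = 6 \left(U + f\right) = 6 U + 6 f$)
$N{\left(K \right)} = - 4 K^{2}$ ($N{\left(K \right)} = - 4 K K = - 4 K^{2}$)
$M = - \frac{576}{19}$ ($M = \frac{\left(-4\right) \left(6 \cdot 6 + 6 \left(-4\right)\right)^{2}}{19} = - 4 \left(36 - 24\right)^{2} \cdot \frac{1}{19} = - 4 \cdot 12^{2} \cdot \frac{1}{19} = \left(-4\right) 144 \cdot \frac{1}{19} = \left(-576\right) \frac{1}{19} = - \frac{576}{19} \approx -30.316$)
$M \sqrt{-143 - 142} = - \frac{576 \sqrt{-143 - 142}}{19} = - \frac{576 \sqrt{-285}}{19} = - \frac{576 i \sqrt{285}}{19}$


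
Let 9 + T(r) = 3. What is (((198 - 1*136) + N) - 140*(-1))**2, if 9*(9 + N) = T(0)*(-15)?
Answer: 41209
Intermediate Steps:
T(r) = -6 (T(r) = -9 + 3 = -6)
N = 1 (N = -9 + (-6*(-15))/9 = -9 + (1/9)*90 = -9 + 10 = 1)
(((198 - 1*136) + N) - 140*(-1))**2 = (((198 - 1*136) + 1) - 140*(-1))**2 = (((198 - 136) + 1) + 140)**2 = ((62 + 1) + 140)**2 = (63 + 140)**2 = 203**2 = 41209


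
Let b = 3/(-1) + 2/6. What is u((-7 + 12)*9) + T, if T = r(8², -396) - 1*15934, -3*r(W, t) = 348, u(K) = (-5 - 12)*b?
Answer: -48014/3 ≈ -16005.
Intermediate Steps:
b = -8/3 (b = 3*(-1) + 2*(⅙) = -3 + ⅓ = -8/3 ≈ -2.6667)
u(K) = 136/3 (u(K) = (-5 - 12)*(-8/3) = -17*(-8/3) = 136/3)
r(W, t) = -116 (r(W, t) = -⅓*348 = -116)
T = -16050 (T = -116 - 1*15934 = -116 - 15934 = -16050)
u((-7 + 12)*9) + T = 136/3 - 16050 = -48014/3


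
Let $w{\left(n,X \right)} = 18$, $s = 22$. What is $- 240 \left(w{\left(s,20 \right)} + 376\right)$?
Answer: $-94560$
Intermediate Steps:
$- 240 \left(w{\left(s,20 \right)} + 376\right) = - 240 \left(18 + 376\right) = \left(-240\right) 394 = -94560$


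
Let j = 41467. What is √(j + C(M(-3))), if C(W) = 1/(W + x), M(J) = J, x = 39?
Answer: √1492813/6 ≈ 203.63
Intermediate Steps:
C(W) = 1/(39 + W) (C(W) = 1/(W + 39) = 1/(39 + W))
√(j + C(M(-3))) = √(41467 + 1/(39 - 3)) = √(41467 + 1/36) = √(1492813/36) = √1492813/6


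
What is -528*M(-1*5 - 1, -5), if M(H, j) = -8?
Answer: 4224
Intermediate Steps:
-528*M(-1*5 - 1, -5) = -528*(-8) = 4224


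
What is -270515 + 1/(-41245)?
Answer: -11157391176/41245 ≈ -2.7052e+5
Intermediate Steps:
-270515 + 1/(-41245) = -270515 - 1/41245 = -11157391176/41245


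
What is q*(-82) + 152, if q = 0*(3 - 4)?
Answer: 152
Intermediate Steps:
q = 0 (q = 0*(-1) = 0)
q*(-82) + 152 = 0*(-82) + 152 = 0 + 152 = 152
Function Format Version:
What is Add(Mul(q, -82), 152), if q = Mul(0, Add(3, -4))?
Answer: 152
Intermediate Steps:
q = 0 (q = Mul(0, -1) = 0)
Add(Mul(q, -82), 152) = Add(Mul(0, -82), 152) = Add(0, 152) = 152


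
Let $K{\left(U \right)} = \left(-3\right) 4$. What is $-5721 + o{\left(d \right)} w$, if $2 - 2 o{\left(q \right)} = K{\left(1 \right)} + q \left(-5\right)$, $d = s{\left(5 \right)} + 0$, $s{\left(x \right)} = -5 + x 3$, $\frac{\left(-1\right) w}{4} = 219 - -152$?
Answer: $-53209$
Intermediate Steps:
$w = -1484$ ($w = - 4 \left(219 - -152\right) = - 4 \left(219 + 152\right) = \left(-4\right) 371 = -1484$)
$s{\left(x \right)} = -5 + 3 x$
$d = 10$ ($d = \left(-5 + 3 \cdot 5\right) + 0 = \left(-5 + 15\right) + 0 = 10 + 0 = 10$)
$K{\left(U \right)} = -12$
$o{\left(q \right)} = 7 + \frac{5 q}{2}$ ($o{\left(q \right)} = 1 - \frac{-12 + q \left(-5\right)}{2} = 1 - \frac{-12 - 5 q}{2} = 1 + \left(6 + \frac{5 q}{2}\right) = 7 + \frac{5 q}{2}$)
$-5721 + o{\left(d \right)} w = -5721 + \left(7 + \frac{5}{2} \cdot 10\right) \left(-1484\right) = -5721 + \left(7 + 25\right) \left(-1484\right) = -5721 + 32 \left(-1484\right) = -5721 - 47488 = -53209$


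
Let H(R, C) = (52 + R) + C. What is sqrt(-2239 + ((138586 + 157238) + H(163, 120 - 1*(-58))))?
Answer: sqrt(293978) ≈ 542.20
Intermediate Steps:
H(R, C) = 52 + C + R
sqrt(-2239 + ((138586 + 157238) + H(163, 120 - 1*(-58)))) = sqrt(-2239 + ((138586 + 157238) + (52 + (120 - 1*(-58)) + 163))) = sqrt(-2239 + (295824 + (52 + (120 + 58) + 163))) = sqrt(-2239 + (295824 + (52 + 178 + 163))) = sqrt(-2239 + (295824 + 393)) = sqrt(-2239 + 296217) = sqrt(293978)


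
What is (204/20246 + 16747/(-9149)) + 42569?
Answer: 3942373258380/92615327 ≈ 42567.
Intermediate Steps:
(204/20246 + 16747/(-9149)) + 42569 = (204*(1/20246) + 16747*(-1/9149)) + 42569 = (102/10123 - 16747/9149) + 42569 = -168596683/92615327 + 42569 = 3942373258380/92615327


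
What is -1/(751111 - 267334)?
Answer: -1/483777 ≈ -2.0671e-6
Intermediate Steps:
-1/(751111 - 267334) = -1/483777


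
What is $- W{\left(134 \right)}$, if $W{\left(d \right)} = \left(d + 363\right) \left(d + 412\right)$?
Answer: $-271362$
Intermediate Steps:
$W{\left(d \right)} = \left(363 + d\right) \left(412 + d\right)$
$- W{\left(134 \right)} = - (149556 + 134^{2} + 775 \cdot 134) = - (149556 + 17956 + 103850) = \left(-1\right) 271362 = -271362$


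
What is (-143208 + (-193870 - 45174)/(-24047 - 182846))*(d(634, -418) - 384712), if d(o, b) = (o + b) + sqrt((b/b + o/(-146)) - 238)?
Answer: 11392037313675200/206893 - 29628493700*I*sqrt(1286114)/15103189 ≈ 5.5062e+10 - 2.2247e+6*I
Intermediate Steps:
d(o, b) = b + o + sqrt(-237 - o/146) (d(o, b) = (b + o) + sqrt((1 + o*(-1/146)) - 238) = (b + o) + sqrt((1 - o/146) - 238) = (b + o) + sqrt(-237 - o/146) = b + o + sqrt(-237 - o/146))
(-143208 + (-193870 - 45174)/(-24047 - 182846))*(d(634, -418) - 384712) = (-143208 + (-193870 - 45174)/(-24047 - 182846))*((-418 + 634 + sqrt(-5051892 - 146*634)/146) - 384712) = (-143208 - 239044/(-206893))*((-418 + 634 + sqrt(-5051892 - 92564)/146) - 384712) = (-143208 - 239044*(-1/206893))*((-418 + 634 + sqrt(-5144456)/146) - 384712) = (-143208 + 239044/206893)*((-418 + 634 + (2*I*sqrt(1286114))/146) - 384712) = -29628493700*((-418 + 634 + I*sqrt(1286114)/73) - 384712)/206893 = -29628493700*((216 + I*sqrt(1286114)/73) - 384712)/206893 = -29628493700*(-384496 + I*sqrt(1286114)/73)/206893 = 11392037313675200/206893 - 29628493700*I*sqrt(1286114)/15103189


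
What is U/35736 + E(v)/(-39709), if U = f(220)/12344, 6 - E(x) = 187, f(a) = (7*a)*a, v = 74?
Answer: 5831066719/1094789995716 ≈ 0.0053262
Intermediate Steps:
f(a) = 7*a²
E(x) = -181 (E(x) = 6 - 1*187 = 6 - 187 = -181)
U = 42350/1543 (U = (7*220²)/12344 = (7*48400)*(1/12344) = 338800*(1/12344) = 42350/1543 ≈ 27.447)
U/35736 + E(v)/(-39709) = (42350/1543)/35736 - 181/(-39709) = (42350/1543)*(1/35736) - 181*(-1/39709) = 21175/27570324 + 181/39709 = 5831066719/1094789995716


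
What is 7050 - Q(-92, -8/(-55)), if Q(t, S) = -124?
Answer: 7174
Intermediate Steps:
7050 - Q(-92, -8/(-55)) = 7050 - 1*(-124) = 7050 + 124 = 7174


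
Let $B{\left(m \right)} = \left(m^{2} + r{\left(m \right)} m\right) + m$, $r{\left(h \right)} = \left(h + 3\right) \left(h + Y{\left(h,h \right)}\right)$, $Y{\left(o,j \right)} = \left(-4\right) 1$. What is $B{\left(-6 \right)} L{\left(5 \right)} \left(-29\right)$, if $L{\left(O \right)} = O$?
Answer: $21750$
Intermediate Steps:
$Y{\left(o,j \right)} = -4$
$r{\left(h \right)} = \left(-4 + h\right) \left(3 + h\right)$ ($r{\left(h \right)} = \left(h + 3\right) \left(h - 4\right) = \left(3 + h\right) \left(-4 + h\right) = \left(-4 + h\right) \left(3 + h\right)$)
$B{\left(m \right)} = m + m^{2} + m \left(-12 + m^{2} - m\right)$ ($B{\left(m \right)} = \left(m^{2} + \left(-12 + m^{2} - m\right) m\right) + m = \left(m^{2} + m \left(-12 + m^{2} - m\right)\right) + m = m + m^{2} + m \left(-12 + m^{2} - m\right)$)
$B{\left(-6 \right)} L{\left(5 \right)} \left(-29\right) = - 6 \left(-11 + \left(-6\right)^{2}\right) 5 \left(-29\right) = - 6 \left(-11 + 36\right) 5 \left(-29\right) = \left(-6\right) 25 \cdot 5 \left(-29\right) = \left(-150\right) 5 \left(-29\right) = \left(-750\right) \left(-29\right) = 21750$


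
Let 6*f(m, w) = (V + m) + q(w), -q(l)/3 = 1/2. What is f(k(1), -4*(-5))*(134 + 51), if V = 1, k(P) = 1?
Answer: 185/12 ≈ 15.417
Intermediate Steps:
q(l) = -3/2
f(m, w) = -1/12 + m/6 (f(m, w) = ((1 + m) - 3/2)/6 = (-1/2 + m)/6 = -1/12 + m/6)
f(k(1), -4*(-5))*(134 + 51) = (-1/12 + (1/6)*1)*(134 + 51) = (-1/12 + 1/6)*185 = (1/12)*185 = 185/12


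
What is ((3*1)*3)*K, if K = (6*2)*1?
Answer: 108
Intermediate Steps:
K = 12 (K = 12*1 = 12)
((3*1)*3)*K = ((3*1)*3)*12 = (3*3)*12 = 9*12 = 108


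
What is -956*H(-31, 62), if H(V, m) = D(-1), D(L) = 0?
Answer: 0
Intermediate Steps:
H(V, m) = 0
-956*H(-31, 62) = -956*0 = 0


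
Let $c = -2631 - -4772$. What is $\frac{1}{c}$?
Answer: $\frac{1}{2141} \approx 0.00046707$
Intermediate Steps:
$c = 2141$ ($c = -2631 + 4772 = 2141$)
$\frac{1}{c} = \frac{1}{2141}$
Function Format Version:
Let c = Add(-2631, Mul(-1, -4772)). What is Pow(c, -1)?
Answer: Rational(1, 2141) ≈ 0.00046707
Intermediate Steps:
c = 2141 (c = Add(-2631, 4772) = 2141)
Pow(c, -1) = Pow(2141, -1) = Rational(1, 2141)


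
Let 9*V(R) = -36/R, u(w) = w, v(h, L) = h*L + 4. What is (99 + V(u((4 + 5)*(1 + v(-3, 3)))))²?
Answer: 795664/81 ≈ 9823.0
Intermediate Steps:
v(h, L) = 4 + L*h (v(h, L) = L*h + 4 = 4 + L*h)
V(R) = -4/R (V(R) = (-36/R)/9 = -4/R)
(99 + V(u((4 + 5)*(1 + v(-3, 3)))))² = (99 - 4*1/((1 + (4 + 3*(-3)))*(4 + 5)))² = (99 - 4*1/(9*(1 + (4 - 9))))² = (99 - 4*1/(9*(1 - 5)))² = (99 - 4/(9*(-4)))² = (99 - 4/(-36))² = (99 - 4*(-1/36))² = (99 + ⅑)² = (892/9)² = 795664/81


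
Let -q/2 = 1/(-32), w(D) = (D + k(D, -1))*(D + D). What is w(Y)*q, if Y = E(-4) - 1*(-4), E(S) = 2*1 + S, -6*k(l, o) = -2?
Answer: 7/12 ≈ 0.58333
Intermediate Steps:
k(l, o) = 1/3 (k(l, o) = -1/6*(-2) = 1/3)
E(S) = 2 + S
Y = 2 (Y = (2 - 4) - 1*(-4) = -2 + 4 = 2)
w(D) = 2*D*(1/3 + D) (w(D) = (D + 1/3)*(D + D) = (1/3 + D)*(2*D) = 2*D*(1/3 + D))
q = 1/16 (q = -2/(-32) = -2*(-1/32) = 1/16 ≈ 0.062500)
w(Y)*q = ((2/3)*2*(1 + 3*2))*(1/16) = ((2/3)*2*(1 + 6))*(1/16) = ((2/3)*2*7)*(1/16) = (28/3)*(1/16) = 7/12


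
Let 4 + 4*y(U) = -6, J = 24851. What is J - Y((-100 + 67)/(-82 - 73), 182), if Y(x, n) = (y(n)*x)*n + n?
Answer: 767742/31 ≈ 24766.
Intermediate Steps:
y(U) = -5/2 (y(U) = -1 + (¼)*(-6) = -1 - 3/2 = -5/2)
Y(x, n) = n - 5*n*x/2 (Y(x, n) = (-5*x/2)*n + n = -5*n*x/2 + n = n - 5*n*x/2)
J - Y((-100 + 67)/(-82 - 73), 182) = 24851 - 182*(2 - 5*(-100 + 67)/(-82 - 73))/2 = 24851 - 182*(2 - (-165)/(-155))/2 = 24851 - 182*(2 - (-165)*(-1)/155)/2 = 24851 - 182*(2 - 5*33/155)/2 = 24851 - 182*(2 - 33/31)/2 = 24851 - 182*29/(2*31) = 24851 - 1*2639/31 = 24851 - 2639/31 = 767742/31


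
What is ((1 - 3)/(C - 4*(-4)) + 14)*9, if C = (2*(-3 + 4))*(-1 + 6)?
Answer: 1629/13 ≈ 125.31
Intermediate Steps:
C = 10 (C = (2*1)*5 = 2*5 = 10)
((1 - 3)/(C - 4*(-4)) + 14)*9 = ((1 - 3)/(10 - 4*(-4)) + 14)*9 = (-2/(10 + 16) + 14)*9 = (-2/26 + 14)*9 = (-2*1/26 + 14)*9 = (-1/13 + 14)*9 = (181/13)*9 = 1629/13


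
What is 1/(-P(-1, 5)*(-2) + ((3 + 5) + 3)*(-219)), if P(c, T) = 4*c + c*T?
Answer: -1/2427 ≈ -0.00041203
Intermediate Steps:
P(c, T) = 4*c + T*c
1/(-P(-1, 5)*(-2) + ((3 + 5) + 3)*(-219)) = 1/(-(-1)*(4 + 5)*(-2) + ((3 + 5) + 3)*(-219)) = 1/(-(-1)*9*(-2) + (8 + 3)*(-219)) = 1/(-1*(-9)*(-2) + 11*(-219)) = 1/(9*(-2) - 2409) = 1/(-18 - 2409) = 1/(-2427) = -1/2427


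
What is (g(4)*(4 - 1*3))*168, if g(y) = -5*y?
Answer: -3360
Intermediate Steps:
(g(4)*(4 - 1*3))*168 = ((-5*4)*(4 - 1*3))*168 = -20*(4 - 3)*168 = -20*1*168 = -20*168 = -3360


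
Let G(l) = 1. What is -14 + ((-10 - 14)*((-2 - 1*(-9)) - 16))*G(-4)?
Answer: 202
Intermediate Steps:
-14 + ((-10 - 14)*((-2 - 1*(-9)) - 16))*G(-4) = -14 + ((-10 - 14)*((-2 - 1*(-9)) - 16))*1 = -14 - 24*((-2 + 9) - 16)*1 = -14 - 24*(7 - 16)*1 = -14 - 24*(-9)*1 = -14 + 216*1 = -14 + 216 = 202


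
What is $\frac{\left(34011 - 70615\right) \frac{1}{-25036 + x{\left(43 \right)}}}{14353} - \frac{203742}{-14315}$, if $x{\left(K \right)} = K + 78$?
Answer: $\frac{416341033586}{29252088591} \approx 14.233$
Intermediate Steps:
$x{\left(K \right)} = 78 + K$
$\frac{\left(34011 - 70615\right) \frac{1}{-25036 + x{\left(43 \right)}}}{14353} - \frac{203742}{-14315} = \frac{\left(34011 - 70615\right) \frac{1}{-25036 + \left(78 + 43\right)}}{14353} - \frac{203742}{-14315} = - \frac{36604}{-25036 + 121} \cdot \frac{1}{14353} - - \frac{29106}{2045} = - \frac{36604}{-24915} \cdot \frac{1}{14353} + \frac{29106}{2045} = \left(-36604\right) \left(- \frac{1}{24915}\right) \frac{1}{14353} + \frac{29106}{2045} = \frac{36604}{24915} \cdot \frac{1}{14353} + \frac{29106}{2045} = \frac{36604}{357604995} + \frac{29106}{2045} = \frac{416341033586}{29252088591}$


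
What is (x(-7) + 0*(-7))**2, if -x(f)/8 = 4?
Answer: 1024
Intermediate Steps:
x(f) = -32 (x(f) = -8*4 = -32)
(x(-7) + 0*(-7))**2 = (-32 + 0*(-7))**2 = (-32 + 0)**2 = (-32)**2 = 1024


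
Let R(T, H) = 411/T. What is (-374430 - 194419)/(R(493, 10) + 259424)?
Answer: -280442557/127896443 ≈ -2.1927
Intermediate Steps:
(-374430 - 194419)/(R(493, 10) + 259424) = (-374430 - 194419)/(411/493 + 259424) = -568849/(411*(1/493) + 259424) = -568849/(411/493 + 259424) = -568849/127896443/493 = -568849*493/127896443 = -280442557/127896443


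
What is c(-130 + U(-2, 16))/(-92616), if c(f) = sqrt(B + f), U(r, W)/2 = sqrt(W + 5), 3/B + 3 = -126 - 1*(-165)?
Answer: -I*sqrt(4677 - 72*sqrt(21))/555696 ≈ -0.00011865*I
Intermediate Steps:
B = 1/12 (B = 3/(-3 + (-126 - 1*(-165))) = 3/(-3 + (-126 + 165)) = 3/(-3 + 39) = 3/36 = 3*(1/36) = 1/12 ≈ 0.083333)
U(r, W) = 2*sqrt(5 + W) (U(r, W) = 2*sqrt(W + 5) = 2*sqrt(5 + W))
c(f) = sqrt(1/12 + f)
c(-130 + U(-2, 16))/(-92616) = (sqrt(3 + 36*(-130 + 2*sqrt(5 + 16)))/6)/(-92616) = (sqrt(3 + 36*(-130 + 2*sqrt(21)))/6)*(-1/92616) = (sqrt(3 + (-4680 + 72*sqrt(21)))/6)*(-1/92616) = (sqrt(-4677 + 72*sqrt(21))/6)*(-1/92616) = -sqrt(-4677 + 72*sqrt(21))/555696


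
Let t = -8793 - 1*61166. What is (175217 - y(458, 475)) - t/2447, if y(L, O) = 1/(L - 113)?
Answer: 147944953063/844215 ≈ 1.7525e+5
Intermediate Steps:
t = -69959 (t = -8793 - 61166 = -69959)
y(L, O) = 1/(-113 + L)
(175217 - y(458, 475)) - t/2447 = (175217 - 1/(-113 + 458)) - (-69959)/2447 = (175217 - 1/345) - (-69959)/2447 = (175217 - 1*1/345) - 1*(-69959/2447) = (175217 - 1/345) + 69959/2447 = 60449864/345 + 69959/2447 = 147944953063/844215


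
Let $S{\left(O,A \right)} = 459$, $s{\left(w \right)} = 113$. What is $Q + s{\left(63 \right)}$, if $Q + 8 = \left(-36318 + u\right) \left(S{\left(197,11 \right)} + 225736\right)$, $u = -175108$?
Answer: $-47823503965$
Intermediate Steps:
$Q = -47823504078$ ($Q = -8 + \left(-36318 - 175108\right) \left(459 + 225736\right) = -8 - 47823504070 = -47823504078$)
$Q + s{\left(63 \right)} = -47823504078 + 113 = -47823503965$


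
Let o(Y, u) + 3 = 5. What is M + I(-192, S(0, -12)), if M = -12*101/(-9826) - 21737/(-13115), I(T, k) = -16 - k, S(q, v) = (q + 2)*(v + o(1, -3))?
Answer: 372477551/64433995 ≈ 5.7808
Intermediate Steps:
o(Y, u) = 2 (o(Y, u) = -3 + 5 = 2)
S(q, v) = (2 + q)*(2 + v) (S(q, v) = (q + 2)*(v + 2) = (2 + q)*(2 + v))
M = 114741571/64433995 (M = -1212*(-1/9826) - 21737*(-1/13115) = 606/4913 + 21737/13115 = 114741571/64433995 ≈ 1.7808)
M + I(-192, S(0, -12)) = 114741571/64433995 + (-16 - (4 + 2*0 + 2*(-12) + 0*(-12))) = 114741571/64433995 + (-16 - (4 + 0 - 24 + 0)) = 114741571/64433995 + (-16 - 1*(-20)) = 114741571/64433995 + (-16 + 20) = 114741571/64433995 + 4 = 372477551/64433995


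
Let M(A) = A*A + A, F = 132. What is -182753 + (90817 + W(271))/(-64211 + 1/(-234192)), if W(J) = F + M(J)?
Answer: -2748223809647201/15037702513 ≈ -1.8276e+5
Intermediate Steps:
M(A) = A + A**2 (M(A) = A**2 + A = A + A**2)
W(J) = 132 + J*(1 + J)
-182753 + (90817 + W(271))/(-64211 + 1/(-234192)) = -182753 + (90817 + (132 + 271*(1 + 271)))/(-64211 + 1/(-234192)) = -182753 + (90817 + (132 + 271*272))/(-64211 - 1/234192) = -182753 + (90817 + (132 + 73712))/(-15037702513/234192) = -182753 + (90817 + 73844)*(-234192/15037702513) = -182753 + 164661*(-234192/15037702513) = -182753 - 38562288912/15037702513 = -2748223809647201/15037702513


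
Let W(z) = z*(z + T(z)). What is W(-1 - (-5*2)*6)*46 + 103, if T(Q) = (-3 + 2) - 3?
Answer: 149373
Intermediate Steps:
T(Q) = -4 (T(Q) = -1 - 3 = -4)
W(z) = z*(-4 + z) (W(z) = z*(z - 4) = z*(-4 + z))
W(-1 - (-5*2)*6)*46 + 103 = ((-1 - (-5*2)*6)*(-4 + (-1 - (-5*2)*6)))*46 + 103 = ((-1 - (-10)*6)*(-4 + (-1 - (-10)*6)))*46 + 103 = ((-1 - 1*(-60))*(-4 + (-1 - 1*(-60))))*46 + 103 = ((-1 + 60)*(-4 + (-1 + 60)))*46 + 103 = (59*(-4 + 59))*46 + 103 = (59*55)*46 + 103 = 3245*46 + 103 = 149270 + 103 = 149373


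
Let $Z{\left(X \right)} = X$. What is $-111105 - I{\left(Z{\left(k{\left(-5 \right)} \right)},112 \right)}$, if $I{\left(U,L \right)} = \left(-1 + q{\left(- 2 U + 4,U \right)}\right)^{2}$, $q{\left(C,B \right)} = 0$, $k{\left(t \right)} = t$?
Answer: $-111106$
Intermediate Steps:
$I{\left(U,L \right)} = 1$ ($I{\left(U,L \right)} = \left(-1 + 0\right)^{2} = \left(-1\right)^{2} = 1$)
$-111105 - I{\left(Z{\left(k{\left(-5 \right)} \right)},112 \right)} = -111105 - 1 = -111106$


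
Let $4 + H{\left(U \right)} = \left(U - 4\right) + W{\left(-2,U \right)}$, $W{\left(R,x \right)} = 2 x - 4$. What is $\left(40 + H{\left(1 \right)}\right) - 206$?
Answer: $-175$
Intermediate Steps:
$W{\left(R,x \right)} = -4 + 2 x$
$H{\left(U \right)} = -12 + 3 U$ ($H{\left(U \right)} = -4 + \left(\left(U - 4\right) + \left(-4 + 2 U\right)\right) = -4 + \left(\left(-4 + U\right) + \left(-4 + 2 U\right)\right) = -4 + \left(-8 + 3 U\right) = -12 + 3 U$)
$\left(40 + H{\left(1 \right)}\right) - 206 = \left(40 + \left(-12 + 3 \cdot 1\right)\right) - 206 = \left(40 + \left(-12 + 3\right)\right) - 206 = \left(40 - 9\right) - 206 = 31 - 206 = -175$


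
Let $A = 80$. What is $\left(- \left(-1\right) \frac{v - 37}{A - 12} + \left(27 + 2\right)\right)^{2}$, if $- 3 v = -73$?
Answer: $\frac{8637721}{10404} \approx 830.23$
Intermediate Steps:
$v = \frac{73}{3}$ ($v = \left(- \frac{1}{3}\right) \left(-73\right) = \frac{73}{3} \approx 24.333$)
$\left(- \left(-1\right) \frac{v - 37}{A - 12} + \left(27 + 2\right)\right)^{2} = \left(- \left(-1\right) \frac{\frac{73}{3} - 37}{80 - 12} + \left(27 + 2\right)\right)^{2} = \left(- \left(-1\right) \left(- \frac{38}{3 \cdot 68}\right) + 29\right)^{2} = \left(- \left(-1\right) \left(\left(- \frac{38}{3}\right) \frac{1}{68}\right) + 29\right)^{2} = \left(- \frac{\left(-1\right) \left(-19\right)}{102} + 29\right)^{2} = \left(\left(-1\right) \frac{19}{102} + 29\right)^{2} = \left(- \frac{19}{102} + 29\right)^{2} = \left(\frac{2939}{102}\right)^{2} = \frac{8637721}{10404}$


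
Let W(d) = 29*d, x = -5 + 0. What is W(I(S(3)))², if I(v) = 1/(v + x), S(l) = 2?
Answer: 841/9 ≈ 93.444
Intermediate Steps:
x = -5
I(v) = 1/(-5 + v) (I(v) = 1/(v - 5) = 1/(-5 + v))
W(I(S(3)))² = (29/(-5 + 2))² = (29/(-3))² = (29*(-⅓))² = (-29/3)² = 841/9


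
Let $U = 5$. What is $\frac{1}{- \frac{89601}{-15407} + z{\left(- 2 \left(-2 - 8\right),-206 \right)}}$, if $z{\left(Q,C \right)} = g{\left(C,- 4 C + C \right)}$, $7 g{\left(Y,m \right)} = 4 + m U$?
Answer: $\frac{15407}{6899495} \approx 0.0022331$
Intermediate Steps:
$g{\left(Y,m \right)} = \frac{4}{7} + \frac{5 m}{7}$ ($g{\left(Y,m \right)} = \frac{4 + m 5}{7} = \frac{4 + 5 m}{7} = \frac{4}{7} + \frac{5 m}{7}$)
$z{\left(Q,C \right)} = \frac{4}{7} - \frac{15 C}{7}$ ($z{\left(Q,C \right)} = \frac{4}{7} + \frac{5 \left(- 4 C + C\right)}{7} = \frac{4}{7} + \frac{5 \left(- 3 C\right)}{7} = \frac{4}{7} - \frac{15 C}{7}$)
$\frac{1}{- \frac{89601}{-15407} + z{\left(- 2 \left(-2 - 8\right),-206 \right)}} = \frac{1}{- \frac{89601}{-15407} + \left(\frac{4}{7} - - \frac{3090}{7}\right)} = \frac{1}{\left(-89601\right) \left(- \frac{1}{15407}\right) + \left(\frac{4}{7} + \frac{3090}{7}\right)} = \frac{1}{\frac{89601}{15407} + 442} = \frac{1}{\frac{6899495}{15407}} = \frac{15407}{6899495}$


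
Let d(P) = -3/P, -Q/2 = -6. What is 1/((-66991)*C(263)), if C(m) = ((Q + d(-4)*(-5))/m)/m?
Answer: -276676/2210703 ≈ -0.12515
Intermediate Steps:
Q = 12 (Q = -2*(-6) = 12)
C(m) = 33/(4*m**2) (C(m) = ((12 - 3/(-4)*(-5))/m)/m = ((12 - 3*(-1/4)*(-5))/m)/m = ((12 + (3/4)*(-5))/m)/m = ((12 - 15/4)/m)/m = (33/(4*m))/m = 33/(4*m**2))
1/((-66991)*C(263)) = 1/((-66991)*(((33/4)/263**2))) = -1/(66991*((33/4)*(1/69169))) = -1/(66991*33/276676) = -1/66991*276676/33 = -276676/2210703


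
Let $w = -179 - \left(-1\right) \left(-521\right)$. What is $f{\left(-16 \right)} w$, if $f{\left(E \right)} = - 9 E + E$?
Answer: $-89600$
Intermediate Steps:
$f{\left(E \right)} = - 8 E$
$w = -700$ ($w = -179 - 521 = -700$)
$f{\left(-16 \right)} w = \left(-8\right) \left(-16\right) \left(-700\right) = 128 \left(-700\right) = -89600$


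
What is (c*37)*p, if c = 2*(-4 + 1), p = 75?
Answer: -16650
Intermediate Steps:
c = -6 (c = 2*(-3) = -6)
(c*37)*p = -6*37*75 = -222*75 = -16650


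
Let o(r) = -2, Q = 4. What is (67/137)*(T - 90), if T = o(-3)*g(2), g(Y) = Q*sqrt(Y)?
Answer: -6030/137 - 536*sqrt(2)/137 ≈ -49.548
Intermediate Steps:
g(Y) = 4*sqrt(Y)
T = -8*sqrt(2) ≈ -11.314
(67/137)*(T - 90) = (67/137)*(-8*sqrt(2) - 90) = (67*(1/137))*(-90 - 8*sqrt(2)) = 67*(-90 - 8*sqrt(2))/137 = -6030/137 - 536*sqrt(2)/137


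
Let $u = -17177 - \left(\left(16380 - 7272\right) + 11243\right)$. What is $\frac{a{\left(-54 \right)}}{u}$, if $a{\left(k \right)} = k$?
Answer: $\frac{27}{18764} \approx 0.0014389$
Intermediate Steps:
$u = -37528$ ($u = -17177 - \left(9108 + 11243\right) = -17177 - 20351 = -37528$)
$\frac{a{\left(-54 \right)}}{u} = - \frac{54}{-37528} = \left(-54\right) \left(- \frac{1}{37528}\right) = \frac{27}{18764}$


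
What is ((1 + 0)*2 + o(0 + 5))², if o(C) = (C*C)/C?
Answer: 49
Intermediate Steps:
o(C) = C (o(C) = C²/C = C)
((1 + 0)*2 + o(0 + 5))² = ((1 + 0)*2 + (0 + 5))² = (1*2 + 5)² = (2 + 5)² = 7² = 49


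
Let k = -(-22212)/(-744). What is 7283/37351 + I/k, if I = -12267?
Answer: 9473644429/23045567 ≈ 411.08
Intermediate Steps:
k = -1851/62 (k = -(-22212)*(-1)/744 = -18*617/372 = -1851/62 ≈ -29.855)
7283/37351 + I/k = 7283/37351 - 12267/(-1851/62) = 7283*(1/37351) - 12267*(-62/1851) = 7283/37351 + 253518/617 = 9473644429/23045567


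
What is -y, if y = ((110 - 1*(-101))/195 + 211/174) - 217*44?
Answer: 35987309/3770 ≈ 9545.7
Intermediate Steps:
y = -35987309/3770 (y = ((110 + 101)*(1/195) + 211*(1/174)) - 9548 = (211*(1/195) + 211/174) - 9548 = (211/195 + 211/174) - 9548 = 8651/3770 - 9548 = -35987309/3770 ≈ -9545.7)
-y = -1*(-35987309/3770) = 35987309/3770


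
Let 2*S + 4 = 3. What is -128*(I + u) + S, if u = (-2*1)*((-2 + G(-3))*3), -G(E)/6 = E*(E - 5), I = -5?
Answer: -222977/2 ≈ -1.1149e+5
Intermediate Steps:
S = -½ (S = -2 + (½)*3 = -2 + 3/2 = -½ ≈ -0.50000)
G(E) = -6*E*(-5 + E) (G(E) = -6*E*(E - 5) = -6*E*(-5 + E))
u = 876 (u = (-2*1)*((-2 + 6*(-3)*(5 - 1*(-3)))*3) = -2*(-2 + 6*(-3)*(5 + 3))*3 = -2*(-2 + 6*(-3)*8)*3 = -2*(-2 - 144)*3 = -(-292)*3 = -2*(-438) = 876)
-128*(I + u) + S = -128*(-5 + 876) - ½ = -128*871 - ½ = -32*3484 - ½ = -111488 - ½ = -222977/2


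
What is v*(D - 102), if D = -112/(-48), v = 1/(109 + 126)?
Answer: -299/705 ≈ -0.42411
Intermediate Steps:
v = 1/235 ≈ 0.0042553
D = 7/3 (D = -112*(-1/48) = 7/3 ≈ 2.3333)
v*(D - 102) = (7/3 - 102)/235 = (1/235)*(-299/3) = -299/705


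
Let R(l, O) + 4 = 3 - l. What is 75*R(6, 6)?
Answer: -525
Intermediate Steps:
R(l, O) = -1 - l (R(l, O) = -4 + (3 - l) = -1 - l)
75*R(6, 6) = 75*(-1 - 1*6) = 75*(-1 - 6) = 75*(-7) = -525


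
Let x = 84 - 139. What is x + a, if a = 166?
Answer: 111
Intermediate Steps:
x = -55
x + a = -55 + 166 = 111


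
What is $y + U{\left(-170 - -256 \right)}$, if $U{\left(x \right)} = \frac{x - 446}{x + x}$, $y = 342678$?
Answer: $\frac{14735064}{43} \approx 3.4268 \cdot 10^{5}$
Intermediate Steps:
$U{\left(x \right)} = \frac{-446 + x}{2 x}$
$y + U{\left(-170 - -256 \right)} = 342678 + \frac{-446 - -86}{2 \left(-170 - -256\right)} = 342678 + \frac{-446 + \left(-170 + 256\right)}{2 \left(-170 + 256\right)} = 342678 + \frac{-446 + 86}{2 \cdot 86} = 342678 + \frac{1}{2} \cdot \frac{1}{86} \left(-360\right) = 342678 - \frac{90}{43} = \frac{14735064}{43}$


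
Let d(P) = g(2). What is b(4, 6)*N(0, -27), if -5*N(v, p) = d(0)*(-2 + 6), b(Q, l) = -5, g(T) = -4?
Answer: -16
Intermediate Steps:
d(P) = -4
N(v, p) = 16/5 (N(v, p) = -(-4)*(-2 + 6)/5 = -(-4)*4/5 = -⅕*(-16) = 16/5)
b(4, 6)*N(0, -27) = -5*16/5 = -16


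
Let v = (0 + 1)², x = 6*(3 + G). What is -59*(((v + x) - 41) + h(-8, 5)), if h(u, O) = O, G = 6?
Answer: -1121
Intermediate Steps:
x = 54 (x = 6*(3 + 6) = 6*9 = 54)
v = 1 (v = 1² = 1)
-59*(((v + x) - 41) + h(-8, 5)) = -59*(((1 + 54) - 41) + 5) = -59*((55 - 41) + 5) = -59*(14 + 5) = -59*19 = -1121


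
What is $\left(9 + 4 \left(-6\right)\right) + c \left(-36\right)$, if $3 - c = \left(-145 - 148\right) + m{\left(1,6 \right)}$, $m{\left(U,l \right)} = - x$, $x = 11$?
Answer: $-11067$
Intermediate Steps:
$m{\left(U,l \right)} = -11$ ($m{\left(U,l \right)} = \left(-1\right) 11 = -11$)
$c = 307$ ($c = 3 - \left(\left(-145 - 148\right) - 11\right) = 3 - \left(-293 - 11\right) = 3 - -304 = 3 + 304 = 307$)
$\left(9 + 4 \left(-6\right)\right) + c \left(-36\right) = \left(9 + 4 \left(-6\right)\right) + 307 \left(-36\right) = \left(9 - 24\right) - 11052 = -15 - 11052 = -11067$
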